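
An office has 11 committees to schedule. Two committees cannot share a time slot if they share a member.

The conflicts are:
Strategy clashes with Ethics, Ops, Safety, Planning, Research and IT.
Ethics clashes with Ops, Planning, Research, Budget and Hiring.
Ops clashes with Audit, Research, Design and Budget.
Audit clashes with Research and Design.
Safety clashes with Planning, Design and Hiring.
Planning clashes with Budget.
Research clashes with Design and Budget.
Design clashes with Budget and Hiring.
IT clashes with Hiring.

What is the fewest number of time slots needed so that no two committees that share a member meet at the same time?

4

Ops, Audit, Research, Design pairwise conflict, so at least 4 time slots are needed.
4 time slots suffice: Strategy=3, Ethics=2, Ops=4, Audit=3, Safety=4, Planning=1, Research=1, Design=2, Budget=3, IT=2, Hiring=1. No two conflicting committees share a time slot.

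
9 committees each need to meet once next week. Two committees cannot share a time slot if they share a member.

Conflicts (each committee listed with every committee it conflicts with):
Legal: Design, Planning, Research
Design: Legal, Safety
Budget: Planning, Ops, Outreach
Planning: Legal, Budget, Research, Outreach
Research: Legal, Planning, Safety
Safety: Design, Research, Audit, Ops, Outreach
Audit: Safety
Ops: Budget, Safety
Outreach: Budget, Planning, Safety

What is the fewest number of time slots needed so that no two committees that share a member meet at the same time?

Legal, Planning, Research pairwise conflict, so at least 3 time slots are needed.
3 time slots suffice: time slot 1 → {Planning, Safety}; time slot 2 → {Design, Budget, Research, Audit}; time slot 3 → {Legal, Ops, Outreach}. Every pair that conflicts lands in different time slots.

3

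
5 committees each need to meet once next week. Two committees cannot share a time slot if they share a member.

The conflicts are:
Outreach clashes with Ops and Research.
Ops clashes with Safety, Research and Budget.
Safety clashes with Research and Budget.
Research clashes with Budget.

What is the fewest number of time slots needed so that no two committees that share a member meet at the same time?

4

Ops, Safety, Research, Budget are mutually in conflict, so at least 4 time slots are needed.
4 time slots suffice: Outreach=3, Ops=1, Safety=4, Research=2, Budget=3. Each listed conflict is separated.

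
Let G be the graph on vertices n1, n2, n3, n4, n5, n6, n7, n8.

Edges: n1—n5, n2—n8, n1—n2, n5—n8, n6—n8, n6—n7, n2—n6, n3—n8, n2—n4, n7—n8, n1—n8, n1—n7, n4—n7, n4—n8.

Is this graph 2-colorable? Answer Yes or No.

n4, n7, n8 form a triangle, so at least 3 colors are needed.
So 2 colors are not enough.

No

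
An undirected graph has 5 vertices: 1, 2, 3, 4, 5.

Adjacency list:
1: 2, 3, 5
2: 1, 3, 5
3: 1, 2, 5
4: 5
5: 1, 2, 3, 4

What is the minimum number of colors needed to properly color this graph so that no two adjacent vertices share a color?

4

1, 2, 3, 5 are pairwise adjacent (a clique of size 4), so at least 4 colors are needed.
4 colors suffice: color a → {5}; color b → {2, 4}; color c → {3}; color d → {1}. No two adjacent vertices share a color.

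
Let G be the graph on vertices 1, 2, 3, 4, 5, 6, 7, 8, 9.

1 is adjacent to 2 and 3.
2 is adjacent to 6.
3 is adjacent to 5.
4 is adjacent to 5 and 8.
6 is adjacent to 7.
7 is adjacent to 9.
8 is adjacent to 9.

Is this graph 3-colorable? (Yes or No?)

The chromatic number is 3. The cycle 9-7-6-2-1-3-5-4-8-9 has odd length 9, so it cannot be 2-colored; at least 3 colors are needed.
A valid assignment using 3 colors: 1=red, 2=blue, 3=blue, 4=blue, 5=red, 6=red, 7=blue, 8=red, 9=green.
That is already a proper 3-coloring.

Yes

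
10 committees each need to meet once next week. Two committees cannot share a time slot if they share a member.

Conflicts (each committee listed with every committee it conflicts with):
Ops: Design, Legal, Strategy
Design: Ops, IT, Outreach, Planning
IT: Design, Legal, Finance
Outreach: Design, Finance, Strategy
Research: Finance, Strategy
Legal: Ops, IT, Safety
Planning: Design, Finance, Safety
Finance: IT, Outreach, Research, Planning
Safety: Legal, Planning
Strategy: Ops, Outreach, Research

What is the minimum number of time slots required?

The cycle Safety-Legal-Ops-Design-Planning-Safety has odd length 5, so it cannot be 2-colored; at least 3 time slots are needed.
A valid assignment using 3 time slots: Ops=2, Design=1, IT=2, Outreach=2, Research=2, Legal=1, Planning=2, Finance=1, Safety=3, Strategy=1. Each listed conflict is separated.

3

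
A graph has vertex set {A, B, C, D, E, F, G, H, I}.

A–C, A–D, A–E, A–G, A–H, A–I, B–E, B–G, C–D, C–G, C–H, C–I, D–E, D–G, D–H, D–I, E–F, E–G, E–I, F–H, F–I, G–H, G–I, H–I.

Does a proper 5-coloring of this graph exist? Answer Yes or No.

A, C, D, G, H, I are pairwise adjacent (a clique of size 6), so at least 6 colors are needed.
So 5 colors are not enough.

No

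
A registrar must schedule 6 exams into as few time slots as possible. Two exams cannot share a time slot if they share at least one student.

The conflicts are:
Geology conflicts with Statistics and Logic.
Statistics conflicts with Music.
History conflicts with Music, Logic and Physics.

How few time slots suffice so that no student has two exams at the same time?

The cycle History-Music-Statistics-Geology-Logic-History has odd length 5, so it cannot be 2-colored; at least 3 time slots are needed.
3 time slots suffice: time slot 1 → {Statistics, History}; time slot 2 → {Music, Logic, Physics}; time slot 3 → {Geology}. No two conflicting exams share a time slot.

3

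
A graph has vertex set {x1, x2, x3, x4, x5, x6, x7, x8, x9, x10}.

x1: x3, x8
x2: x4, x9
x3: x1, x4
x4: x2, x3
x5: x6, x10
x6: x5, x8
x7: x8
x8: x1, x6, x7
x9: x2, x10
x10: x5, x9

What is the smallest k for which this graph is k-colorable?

The cycle x2-x9-x10-x5-x6-x8-x1-x3-x4-x2 has odd length 9, so it cannot be 2-colored; at least 3 colors are needed.
3 colors suffice: color 1 → {x4, x5, x8, x9}; color 2 → {x2, x3, x6, x7, x10}; color 3 → {x1}. No two adjacent vertices share a color.

3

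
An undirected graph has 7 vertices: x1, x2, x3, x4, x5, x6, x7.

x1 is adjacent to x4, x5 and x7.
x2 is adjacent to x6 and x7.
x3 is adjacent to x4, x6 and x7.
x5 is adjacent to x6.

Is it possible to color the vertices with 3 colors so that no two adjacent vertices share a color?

The chromatic number is 3. The cycle x3-x6-x5-x1-x4-x3 has odd length 5, so it cannot be 2-colored; at least 3 colors are needed.
3 colors suffice: color 1 → {x1, x2, x3}; color 2 → {x4, x6, x7}; color 3 → {x5}.
That is already a proper 3-coloring.

Yes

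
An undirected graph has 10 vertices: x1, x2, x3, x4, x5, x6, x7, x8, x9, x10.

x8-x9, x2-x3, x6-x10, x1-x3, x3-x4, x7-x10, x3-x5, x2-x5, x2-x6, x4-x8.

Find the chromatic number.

x2, x3, x5 form a triangle, so at least 3 colors are needed.
A valid assignment using 3 colors: x1=2, x2=2, x3=1, x4=2, x5=3, x6=3, x7=2, x8=1, x9=2, x10=1. Each edge has distinct colors on its endpoints.

3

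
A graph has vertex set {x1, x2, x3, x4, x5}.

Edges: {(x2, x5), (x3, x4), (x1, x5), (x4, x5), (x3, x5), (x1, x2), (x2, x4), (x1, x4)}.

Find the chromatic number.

4

x1, x2, x4, x5 form a clique, so at least 4 colors are needed.
One proper 4-coloring: x1=yellow, x2=green, x3=green, x4=blue, x5=red. Every edge joins two different colors.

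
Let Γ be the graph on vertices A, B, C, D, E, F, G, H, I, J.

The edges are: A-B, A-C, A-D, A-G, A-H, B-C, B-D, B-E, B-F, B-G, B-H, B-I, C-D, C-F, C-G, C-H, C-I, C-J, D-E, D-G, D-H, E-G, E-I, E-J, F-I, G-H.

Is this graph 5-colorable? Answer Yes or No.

A, B, C, D, G, H are pairwise adjacent (a clique of size 6), so at least 6 colors are needed.
So 5 colors are not enough.

No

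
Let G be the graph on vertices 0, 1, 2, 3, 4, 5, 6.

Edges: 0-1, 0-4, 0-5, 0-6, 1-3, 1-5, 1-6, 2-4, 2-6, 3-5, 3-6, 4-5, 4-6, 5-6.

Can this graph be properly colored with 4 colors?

Yes

The chromatic number is 4. 0, 1, 5, 6 are pairwise adjacent (a clique of size 4), so at least 4 colors are needed.
4 colors suffice: color a → {6}; color b → {2, 5}; color c → {0, 3}; color d → {1, 4}.
That is already a proper 4-coloring.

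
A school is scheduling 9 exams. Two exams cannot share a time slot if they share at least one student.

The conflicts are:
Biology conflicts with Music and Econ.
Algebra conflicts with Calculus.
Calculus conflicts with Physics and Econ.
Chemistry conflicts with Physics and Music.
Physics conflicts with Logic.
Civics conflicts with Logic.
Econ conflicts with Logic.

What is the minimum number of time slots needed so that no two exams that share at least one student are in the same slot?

2

Econ and Logic conflict, so at least 2 time slots are needed.
Using 2 time slots: Biology=1, Algebra=2, Calculus=1, Chemistry=1, Physics=2, Civics=2, Music=2, Econ=2, Logic=1. No two conflicting exams share a time slot.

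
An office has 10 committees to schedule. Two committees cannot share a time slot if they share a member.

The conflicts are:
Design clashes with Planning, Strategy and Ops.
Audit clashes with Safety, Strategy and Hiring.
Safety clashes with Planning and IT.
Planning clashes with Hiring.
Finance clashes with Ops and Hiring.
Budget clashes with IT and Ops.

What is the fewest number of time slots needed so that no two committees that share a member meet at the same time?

The cycle Planning-Hiring-Finance-Ops-Design-Planning has odd length 5, so it cannot be 2-colored; at least 3 time slots are needed.
Using 3 time slots: Design=1, Audit=2, Safety=1, Planning=2, Finance=3, Budget=1, IT=2, Strategy=3, Ops=2, Hiring=1. Every pair that conflicts lands in different time slots.

3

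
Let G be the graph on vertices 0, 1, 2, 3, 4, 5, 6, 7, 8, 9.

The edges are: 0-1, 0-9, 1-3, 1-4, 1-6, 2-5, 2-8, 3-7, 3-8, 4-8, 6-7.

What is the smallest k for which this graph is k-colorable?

3 and 8 are adjacent, so at least 2 colors are needed.
One proper 2-coloring: 0=b, 1=a, 2=b, 3=b, 4=b, 5=a, 6=b, 7=a, 8=a, 9=a. No two adjacent vertices share a color.

2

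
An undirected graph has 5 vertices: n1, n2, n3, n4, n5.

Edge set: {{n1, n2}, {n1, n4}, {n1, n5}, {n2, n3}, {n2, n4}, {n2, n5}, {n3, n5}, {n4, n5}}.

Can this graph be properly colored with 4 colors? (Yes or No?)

The chromatic number is 4. n1, n2, n4, n5 are mutually adjacent (a clique of size 4), so at least 4 colors are needed.
4 colors suffice: n1=4, n2=2, n3=3, n4=3, n5=1.
That is already a proper 4-coloring.

Yes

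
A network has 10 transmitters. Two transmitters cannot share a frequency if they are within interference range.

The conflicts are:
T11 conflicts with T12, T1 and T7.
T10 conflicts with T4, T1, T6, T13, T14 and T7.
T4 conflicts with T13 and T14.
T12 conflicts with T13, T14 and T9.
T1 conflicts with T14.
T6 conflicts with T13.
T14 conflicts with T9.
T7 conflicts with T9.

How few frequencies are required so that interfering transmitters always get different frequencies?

3

T10, T4, T13 are mutually in conflict, so at least 3 frequencies are needed.
3 frequencies suffice: frequency 1 → {T11, T10, T9}; frequency 2 → {T13, T14, T7}; frequency 3 → {T4, T12, T1, T6}. Every pair that conflicts lands in different frequencies.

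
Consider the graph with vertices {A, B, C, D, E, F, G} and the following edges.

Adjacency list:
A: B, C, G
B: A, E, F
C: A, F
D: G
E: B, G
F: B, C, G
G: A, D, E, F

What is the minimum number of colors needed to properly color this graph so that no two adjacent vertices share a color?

2

A and C are adjacent, so at least 2 colors are needed.
2 colors suffice: color red → {B, C, G}; color blue → {A, D, E, F}. No two adjacent vertices share a color.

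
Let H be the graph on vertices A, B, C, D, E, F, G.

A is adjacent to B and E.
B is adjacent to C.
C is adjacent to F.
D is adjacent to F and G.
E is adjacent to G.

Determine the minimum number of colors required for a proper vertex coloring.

3

The cycle A-E-G-D-F-C-B-A has odd length 7, so it cannot be 2-colored; at least 3 colors are needed.
3 colors suffice: color 1 → {C, D, E}; color 2 → {B, F, G}; color 3 → {A}. Every edge joins two different colors.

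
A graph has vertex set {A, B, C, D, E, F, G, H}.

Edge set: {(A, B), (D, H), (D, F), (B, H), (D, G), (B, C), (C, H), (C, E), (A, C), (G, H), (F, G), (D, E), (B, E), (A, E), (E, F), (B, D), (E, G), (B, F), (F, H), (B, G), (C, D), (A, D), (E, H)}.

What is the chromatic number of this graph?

6

B, D, E, F, G, H are pairwise adjacent (a clique of size 6), so at least 6 colors are needed.
6 colors suffice: color 1 → {E}; color 2 → {B}; color 3 → {D}; color 4 → {A, H}; color 5 → {C, G}; color 6 → {F}. Each edge has distinct colors on its endpoints.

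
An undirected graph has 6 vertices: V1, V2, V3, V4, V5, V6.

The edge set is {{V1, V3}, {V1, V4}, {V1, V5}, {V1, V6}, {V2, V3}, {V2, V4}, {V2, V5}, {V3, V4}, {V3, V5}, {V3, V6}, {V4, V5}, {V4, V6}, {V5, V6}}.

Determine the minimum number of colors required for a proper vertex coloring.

V1, V3, V4, V5, V6 form a clique, so at least 5 colors are needed.
A valid assignment using 5 colors: V1=yellow, V2=yellow, V3=blue, V4=green, V5=red, V6=purple. Every edge joins two different colors.

5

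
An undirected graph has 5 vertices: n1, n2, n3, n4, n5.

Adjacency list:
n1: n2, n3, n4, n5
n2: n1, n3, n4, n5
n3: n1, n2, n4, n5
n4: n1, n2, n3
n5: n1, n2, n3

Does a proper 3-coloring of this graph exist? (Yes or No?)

No

n1, n2, n3, n5 are mutually adjacent (a clique of size 4), so at least 4 colors are needed.
So 3 colors are not enough.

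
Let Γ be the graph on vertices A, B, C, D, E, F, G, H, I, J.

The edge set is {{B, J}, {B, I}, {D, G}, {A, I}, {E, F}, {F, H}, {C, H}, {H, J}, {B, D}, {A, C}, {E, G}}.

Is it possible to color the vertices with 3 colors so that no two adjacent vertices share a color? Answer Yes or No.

The chromatic number is 3. The cycle E-G-D-B-J-H-F-E has odd length 7, so it cannot be 2-colored; at least 3 colors are needed.
A valid assignment using 3 colors: A=red, B=red, C=blue, D=blue, E=red, F=blue, G=green, H=red, I=blue, J=blue.
That is already a proper 3-coloring.

Yes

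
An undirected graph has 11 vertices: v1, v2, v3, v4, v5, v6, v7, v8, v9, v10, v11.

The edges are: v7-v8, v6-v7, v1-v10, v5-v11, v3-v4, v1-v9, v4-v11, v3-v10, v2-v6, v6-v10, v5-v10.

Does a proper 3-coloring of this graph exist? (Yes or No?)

The chromatic number is 3. The cycle v5-v11-v4-v3-v10-v5 has odd length 5, so it cannot be 2-colored; at least 3 colors are needed.
One proper 3-coloring: v1=2, v2=1, v3=2, v4=1, v5=2, v6=2, v7=1, v8=2, v9=1, v10=1, v11=3.
That is already a proper 3-coloring.

Yes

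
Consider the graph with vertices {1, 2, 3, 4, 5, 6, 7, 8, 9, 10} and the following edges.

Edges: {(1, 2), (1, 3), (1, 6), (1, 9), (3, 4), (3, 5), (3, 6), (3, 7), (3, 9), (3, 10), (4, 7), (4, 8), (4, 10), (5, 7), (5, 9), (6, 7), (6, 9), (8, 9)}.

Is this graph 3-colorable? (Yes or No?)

No

1, 3, 6, 9 are mutually adjacent (a clique of size 4), so at least 4 colors are needed.
So 3 colors are not enough.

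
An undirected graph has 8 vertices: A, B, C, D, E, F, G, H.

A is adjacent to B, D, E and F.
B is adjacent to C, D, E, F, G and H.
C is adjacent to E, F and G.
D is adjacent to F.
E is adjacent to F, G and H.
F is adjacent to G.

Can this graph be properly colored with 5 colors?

The chromatic number is 5. B, C, E, F, G are pairwise adjacent (a clique of size 5), so at least 5 colors are needed.
5 colors suffice: A=yellow, B=red, C=purple, D=green, E=green, F=blue, G=yellow, H=blue.
That is already a proper 5-coloring.

Yes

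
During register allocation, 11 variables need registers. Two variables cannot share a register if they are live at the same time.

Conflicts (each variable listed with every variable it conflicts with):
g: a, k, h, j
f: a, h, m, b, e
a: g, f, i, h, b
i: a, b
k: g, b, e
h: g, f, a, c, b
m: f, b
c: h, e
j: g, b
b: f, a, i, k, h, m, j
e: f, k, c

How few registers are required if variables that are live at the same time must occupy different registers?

f, a, h, b all conflict with each other, so at least 4 registers are needed.
4 registers suffice: register 1 → {g, b, e}; register 2 → {i, k, h, m, j}; register 3 → {f, c}; register 4 → {a}. No two conflicting variables share a register.

4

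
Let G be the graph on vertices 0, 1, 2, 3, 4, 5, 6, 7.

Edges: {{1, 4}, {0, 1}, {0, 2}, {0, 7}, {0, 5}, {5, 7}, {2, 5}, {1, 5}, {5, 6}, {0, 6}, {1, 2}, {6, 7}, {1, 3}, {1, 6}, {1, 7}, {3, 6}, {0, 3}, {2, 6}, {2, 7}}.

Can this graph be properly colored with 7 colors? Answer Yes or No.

Yes

The chromatic number is 6. 0, 1, 2, 5, 6, 7 form a clique, so at least 6 colors are needed.
One proper 6-coloring: 0=b, 1=a, 2=d, 3=d, 4=b, 5=e, 6=c, 7=f.
Since 7 ≥ 6, a proper 7-coloring certainly exists.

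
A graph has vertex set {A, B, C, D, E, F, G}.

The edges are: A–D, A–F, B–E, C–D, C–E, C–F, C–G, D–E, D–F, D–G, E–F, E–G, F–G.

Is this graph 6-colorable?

Yes

The chromatic number is 5. C, D, E, F, G form a clique, so at least 5 colors are needed.
5 colors suffice: color red → {B, F}; color blue → {D}; color green → {A, E}; color yellow → {C}; color purple → {G}.
Since 6 ≥ 5, a proper 6-coloring certainly exists.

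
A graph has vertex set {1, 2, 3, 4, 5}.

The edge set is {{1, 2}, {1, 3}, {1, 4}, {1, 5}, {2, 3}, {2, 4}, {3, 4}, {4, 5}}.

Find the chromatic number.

1, 2, 3, 4 are mutually adjacent (a clique of size 4), so at least 4 colors are needed.
4 colors suffice: color red → {4}; color blue → {1}; color green → {3, 5}; color yellow → {2}. Each edge has distinct colors on its endpoints.

4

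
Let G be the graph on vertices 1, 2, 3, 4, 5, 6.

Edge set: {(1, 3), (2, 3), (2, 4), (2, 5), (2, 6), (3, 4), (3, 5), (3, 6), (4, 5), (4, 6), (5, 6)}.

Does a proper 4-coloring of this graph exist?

No

2, 3, 4, 5, 6 are mutually adjacent (a clique of size 5), so at least 5 colors are needed.
So 4 colors are not enough.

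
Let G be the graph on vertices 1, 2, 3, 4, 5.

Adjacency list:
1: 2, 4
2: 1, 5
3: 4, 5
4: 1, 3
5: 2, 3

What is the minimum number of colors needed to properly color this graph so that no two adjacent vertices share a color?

3

The cycle 2-5-3-4-1-2 has odd length 5, so it cannot be 2-colored; at least 3 colors are needed.
3 colors suffice: 1=c, 2=a, 3=a, 4=b, 5=b. No two adjacent vertices share a color.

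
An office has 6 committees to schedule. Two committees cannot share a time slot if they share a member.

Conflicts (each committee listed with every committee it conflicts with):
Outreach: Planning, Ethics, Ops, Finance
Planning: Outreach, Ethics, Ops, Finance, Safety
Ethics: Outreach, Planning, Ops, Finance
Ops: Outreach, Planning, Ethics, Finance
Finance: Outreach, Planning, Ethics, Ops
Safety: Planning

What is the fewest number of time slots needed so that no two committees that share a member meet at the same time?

5

Outreach, Planning, Ethics, Ops, Finance all conflict with each other, so at least 5 time slots are needed.
5 time slots suffice: time slot 1 → {Planning}; time slot 2 → {Outreach, Safety}; time slot 3 → {Ops}; time slot 4 → {Finance}; time slot 5 → {Ethics}. Each listed conflict is separated.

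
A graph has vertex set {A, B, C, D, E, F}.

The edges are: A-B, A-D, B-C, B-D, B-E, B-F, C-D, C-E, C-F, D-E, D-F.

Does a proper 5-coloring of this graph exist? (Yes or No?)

Yes

The chromatic number is 4. B, C, D, E form a clique, so at least 4 colors are needed.
4 colors suffice: color red → {B}; color blue → {D}; color green → {A, C}; color yellow → {E, F}.
Since 5 ≥ 4, a proper 5-coloring certainly exists.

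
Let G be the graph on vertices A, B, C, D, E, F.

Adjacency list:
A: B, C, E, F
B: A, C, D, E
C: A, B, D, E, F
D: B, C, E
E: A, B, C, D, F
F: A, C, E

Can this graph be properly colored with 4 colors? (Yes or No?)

Yes

The chromatic number is 4. A, B, C, E form a clique, so at least 4 colors are needed.
4 colors suffice: A=green, B=yellow, C=red, D=green, E=blue, F=yellow.
That is already a proper 4-coloring.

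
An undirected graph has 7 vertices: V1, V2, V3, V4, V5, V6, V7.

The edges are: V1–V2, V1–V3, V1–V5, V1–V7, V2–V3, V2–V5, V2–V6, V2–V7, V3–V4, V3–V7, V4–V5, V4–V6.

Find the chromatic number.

V1, V2, V3, V7 form a clique, so at least 4 colors are needed.
4 colors suffice: color 1 → {V2, V4}; color 2 → {V3, V5, V6}; color 3 → {V1}; color 4 → {V7}. Each edge has distinct colors on its endpoints.

4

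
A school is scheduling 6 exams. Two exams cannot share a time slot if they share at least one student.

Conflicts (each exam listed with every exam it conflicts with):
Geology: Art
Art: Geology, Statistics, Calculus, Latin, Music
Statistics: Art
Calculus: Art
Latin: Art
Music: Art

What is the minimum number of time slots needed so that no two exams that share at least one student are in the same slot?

2

Art and Calculus conflict, so at least 2 time slots are needed.
Using 2 time slots: Geology=2, Art=1, Statistics=2, Calculus=2, Latin=2, Music=2. Each listed conflict is separated.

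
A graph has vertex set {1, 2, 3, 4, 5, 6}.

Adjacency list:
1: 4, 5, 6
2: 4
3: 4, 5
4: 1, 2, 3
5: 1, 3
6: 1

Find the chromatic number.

1 and 5 are adjacent, so at least 2 colors are needed.
2 colors suffice: color a → {1, 2, 3}; color b → {4, 5, 6}. No two adjacent vertices share a color.

2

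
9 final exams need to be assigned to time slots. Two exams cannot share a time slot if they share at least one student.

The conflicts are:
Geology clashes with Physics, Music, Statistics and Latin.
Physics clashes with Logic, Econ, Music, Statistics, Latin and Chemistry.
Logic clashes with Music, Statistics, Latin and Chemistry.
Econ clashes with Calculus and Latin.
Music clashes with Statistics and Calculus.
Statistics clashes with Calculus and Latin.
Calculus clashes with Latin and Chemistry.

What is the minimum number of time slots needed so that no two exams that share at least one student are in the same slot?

4

Geology, Physics, Music, Statistics all conflict with each other, so at least 4 time slots are needed.
4 time slots suffice: time slot 1 → {Physics, Calculus}; time slot 2 → {Econ, Statistics, Chemistry}; time slot 3 → {Music, Latin}; time slot 4 → {Geology, Logic}. No two conflicting exams share a time slot.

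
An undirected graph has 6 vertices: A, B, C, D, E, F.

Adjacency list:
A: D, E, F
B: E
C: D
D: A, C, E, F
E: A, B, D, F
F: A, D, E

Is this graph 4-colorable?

Yes

The chromatic number is 4. A, D, E, F are pairwise adjacent (a clique of size 4), so at least 4 colors are needed.
4 colors suffice: A=3, B=2, C=1, D=2, E=1, F=4.
That is already a proper 4-coloring.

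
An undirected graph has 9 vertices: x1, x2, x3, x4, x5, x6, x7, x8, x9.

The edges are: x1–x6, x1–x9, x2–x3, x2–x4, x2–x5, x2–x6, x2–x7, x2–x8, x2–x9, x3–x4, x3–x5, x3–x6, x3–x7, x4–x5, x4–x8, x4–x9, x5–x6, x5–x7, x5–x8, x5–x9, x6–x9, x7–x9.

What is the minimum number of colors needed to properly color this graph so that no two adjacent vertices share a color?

x2, x5, x7, x9 are mutually adjacent (a clique of size 4), so at least 4 colors are needed.
4 colors suffice: color 1 → {x1, x2}; color 2 → {x5}; color 3 → {x3, x8, x9}; color 4 → {x4, x6, x7}. No two adjacent vertices share a color.

4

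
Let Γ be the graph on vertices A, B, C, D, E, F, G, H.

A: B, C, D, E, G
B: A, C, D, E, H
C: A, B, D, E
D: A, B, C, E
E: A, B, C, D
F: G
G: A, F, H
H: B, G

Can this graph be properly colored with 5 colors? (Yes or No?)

Yes

The chromatic number is 5. A, B, C, D, E form a clique, so at least 5 colors are needed.
One proper 5-coloring: A=1, B=2, C=5, D=4, E=3, F=1, G=2, H=1.
That is already a proper 5-coloring.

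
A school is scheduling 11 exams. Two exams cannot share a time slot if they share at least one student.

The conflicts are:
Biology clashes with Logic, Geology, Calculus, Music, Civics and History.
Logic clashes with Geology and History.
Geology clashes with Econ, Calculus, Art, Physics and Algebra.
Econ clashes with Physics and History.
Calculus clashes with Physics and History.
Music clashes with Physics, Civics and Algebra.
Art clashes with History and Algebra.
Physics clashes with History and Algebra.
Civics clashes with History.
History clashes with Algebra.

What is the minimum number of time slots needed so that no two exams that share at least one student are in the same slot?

3

Biology, Logic, Geology pairwise conflict, so at least 3 time slots are needed.
3 time slots suffice: Biology=2, Logic=3, Geology=1, Econ=3, Calculus=3, Music=1, Art=2, Physics=2, Civics=3, History=1, Algebra=3. Every pair that conflicts lands in different time slots.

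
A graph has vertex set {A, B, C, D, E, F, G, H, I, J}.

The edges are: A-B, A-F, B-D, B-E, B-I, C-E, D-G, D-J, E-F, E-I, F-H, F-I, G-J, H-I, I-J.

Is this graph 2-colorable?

F, H, I are pairwise adjacent, so at least 3 colors are needed.
So 2 colors are not enough.

No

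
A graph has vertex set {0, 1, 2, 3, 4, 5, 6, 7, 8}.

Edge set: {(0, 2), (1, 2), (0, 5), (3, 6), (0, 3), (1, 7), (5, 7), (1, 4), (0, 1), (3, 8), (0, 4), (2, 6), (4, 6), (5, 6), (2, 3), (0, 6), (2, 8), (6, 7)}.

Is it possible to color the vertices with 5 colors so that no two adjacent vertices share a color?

Yes

The chromatic number is 4. 0, 2, 3, 6 form a clique, so at least 4 colors are needed.
4 colors suffice: color red → {0, 7, 8}; color blue → {1, 6}; color green → {2, 4, 5}; color yellow → {3}.
Since 5 ≥ 4, a proper 5-coloring certainly exists.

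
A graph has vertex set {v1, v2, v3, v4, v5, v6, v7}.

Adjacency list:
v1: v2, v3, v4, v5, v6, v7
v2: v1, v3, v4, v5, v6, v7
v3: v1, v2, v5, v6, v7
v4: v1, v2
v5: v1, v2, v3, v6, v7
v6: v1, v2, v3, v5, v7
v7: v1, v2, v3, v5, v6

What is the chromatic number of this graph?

6

v1, v2, v3, v5, v6, v7 are pairwise adjacent (a clique of size 6), so at least 6 colors are needed.
6 colors suffice: v1=2, v2=1, v3=6, v4=3, v5=5, v6=4, v7=3. Each edge has distinct colors on its endpoints.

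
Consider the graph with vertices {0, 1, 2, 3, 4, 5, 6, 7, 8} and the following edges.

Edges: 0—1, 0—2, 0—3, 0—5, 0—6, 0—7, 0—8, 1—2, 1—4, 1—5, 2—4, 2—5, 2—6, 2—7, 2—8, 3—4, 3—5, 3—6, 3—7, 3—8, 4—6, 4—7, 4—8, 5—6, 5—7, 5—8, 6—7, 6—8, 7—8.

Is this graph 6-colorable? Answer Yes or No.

The chromatic number is 6. 0, 3, 5, 6, 7, 8 are mutually adjacent (a clique of size 6), so at least 6 colors are needed.
A valid assignment using 6 colors: 0=green, 1=red, 2=yellow, 3=yellow, 4=green, 5=purple, 6=orange, 7=blue, 8=red.
That is already a proper 6-coloring.

Yes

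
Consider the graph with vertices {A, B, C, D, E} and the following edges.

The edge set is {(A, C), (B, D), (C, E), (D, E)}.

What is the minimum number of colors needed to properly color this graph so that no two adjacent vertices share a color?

B and D are adjacent, so at least 2 colors are needed.
One proper 2-coloring: A=2, B=2, C=1, D=1, E=2. Each edge has distinct colors on its endpoints.

2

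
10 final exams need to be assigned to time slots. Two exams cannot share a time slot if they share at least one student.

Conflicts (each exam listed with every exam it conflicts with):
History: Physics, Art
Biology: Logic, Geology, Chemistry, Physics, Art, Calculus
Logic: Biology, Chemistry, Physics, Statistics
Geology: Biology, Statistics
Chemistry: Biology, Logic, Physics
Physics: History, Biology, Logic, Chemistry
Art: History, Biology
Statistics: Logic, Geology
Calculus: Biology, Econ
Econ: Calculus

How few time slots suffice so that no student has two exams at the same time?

Biology, Logic, Chemistry, Physics all conflict with each other, so at least 4 time slots are needed.
4 time slots suffice: time slot 1 → {History, Biology, Statistics, Econ}; time slot 2 → {Geology, Physics, Art, Calculus}; time slot 3 → {Logic}; time slot 4 → {Chemistry}. No two conflicting exams share a time slot.

4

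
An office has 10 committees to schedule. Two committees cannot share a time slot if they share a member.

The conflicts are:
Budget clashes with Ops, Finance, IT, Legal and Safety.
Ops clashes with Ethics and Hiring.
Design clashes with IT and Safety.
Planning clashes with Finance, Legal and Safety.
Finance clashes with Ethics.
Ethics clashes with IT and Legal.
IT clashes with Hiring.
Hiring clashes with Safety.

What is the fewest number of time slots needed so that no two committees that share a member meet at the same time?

Design and IT conflict, so at least 2 time slots are needed.
2 time slots suffice: time slot 1 → {Budget, Design, Planning, Ethics, Hiring}; time slot 2 → {Ops, Finance, IT, Legal, Safety}. Every pair that conflicts lands in different time slots.

2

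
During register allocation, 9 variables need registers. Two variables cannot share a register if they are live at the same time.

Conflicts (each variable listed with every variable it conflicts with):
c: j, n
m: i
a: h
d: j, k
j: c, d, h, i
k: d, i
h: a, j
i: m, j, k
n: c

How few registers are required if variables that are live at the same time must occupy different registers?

d and j conflict, so at least 2 registers are needed.
Using 2 registers: c=2, m=1, a=1, d=2, j=1, k=1, h=2, i=2, n=1. Each listed conflict is separated.

2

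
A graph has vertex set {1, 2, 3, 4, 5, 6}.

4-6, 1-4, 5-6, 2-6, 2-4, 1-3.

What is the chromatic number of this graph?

2, 4, 6 are mutually adjacent, so at least 3 colors are needed.
3 colors suffice: 1=a, 2=c, 3=b, 4=b, 5=b, 6=a. No two adjacent vertices share a color.

3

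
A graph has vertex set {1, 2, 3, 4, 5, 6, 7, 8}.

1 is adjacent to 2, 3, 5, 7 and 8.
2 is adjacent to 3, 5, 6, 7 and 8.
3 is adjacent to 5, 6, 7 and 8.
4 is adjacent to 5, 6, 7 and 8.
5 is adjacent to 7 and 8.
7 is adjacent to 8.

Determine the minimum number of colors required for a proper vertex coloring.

6

1, 2, 3, 5, 7, 8 are pairwise adjacent (a clique of size 6), so at least 6 colors are needed.
6 colors suffice: color a → {3, 4}; color b → {2}; color c → {6, 7}; color d → {5}; color e → {8}; color f → {1}. No two adjacent vertices share a color.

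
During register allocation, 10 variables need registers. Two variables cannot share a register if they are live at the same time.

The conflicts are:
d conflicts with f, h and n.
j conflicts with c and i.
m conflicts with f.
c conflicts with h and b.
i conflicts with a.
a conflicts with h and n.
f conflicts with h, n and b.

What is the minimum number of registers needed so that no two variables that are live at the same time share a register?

d, f, h pairwise conflict, so at least 3 registers are needed.
Using 3 registers: d=3, j=2, m=2, c=1, i=3, a=1, f=1, h=2, n=2, b=2. No two conflicting variables share a register.

3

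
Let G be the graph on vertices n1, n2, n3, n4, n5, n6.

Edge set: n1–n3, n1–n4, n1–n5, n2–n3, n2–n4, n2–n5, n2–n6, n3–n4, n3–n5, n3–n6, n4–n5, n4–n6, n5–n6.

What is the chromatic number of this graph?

n2, n3, n4, n5, n6 form a clique, so at least 5 colors are needed.
5 colors suffice: color 1 → {n4}; color 2 → {n5}; color 3 → {n3}; color 4 → {n1, n2}; color 5 → {n6}. Each edge has distinct colors on its endpoints.

5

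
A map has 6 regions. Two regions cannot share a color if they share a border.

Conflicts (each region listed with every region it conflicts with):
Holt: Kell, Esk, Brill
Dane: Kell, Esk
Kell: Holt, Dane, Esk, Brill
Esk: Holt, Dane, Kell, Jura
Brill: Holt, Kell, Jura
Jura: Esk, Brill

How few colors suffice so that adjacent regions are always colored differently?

Dane, Kell, Esk all conflict with each other, so at least 3 colors are needed.
3 colors suffice: color 1 → {Esk, Brill}; color 2 → {Kell, Jura}; color 3 → {Holt, Dane}. Every pair that conflicts lands in different colors.

3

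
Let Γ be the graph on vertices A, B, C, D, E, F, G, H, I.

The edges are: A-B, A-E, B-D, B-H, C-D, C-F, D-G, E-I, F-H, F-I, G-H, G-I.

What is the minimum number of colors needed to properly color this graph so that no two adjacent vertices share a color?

The cycle D-G-I-F-C-D has odd length 5, so it cannot be 2-colored; at least 3 colors are needed.
3 colors suffice: color 1 → {A, D, H, I}; color 2 → {B, E, F, G}; color 3 → {C}. Every edge joins two different colors.

3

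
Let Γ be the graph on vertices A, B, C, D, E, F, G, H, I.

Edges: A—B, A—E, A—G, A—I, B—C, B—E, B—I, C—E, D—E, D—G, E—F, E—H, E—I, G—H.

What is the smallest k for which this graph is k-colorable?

A, B, E, I form a clique, so at least 4 colors are needed.
4 colors suffice: A=blue, B=green, C=blue, D=blue, E=red, F=blue, G=red, H=blue, I=yellow. No two adjacent vertices share a color.

4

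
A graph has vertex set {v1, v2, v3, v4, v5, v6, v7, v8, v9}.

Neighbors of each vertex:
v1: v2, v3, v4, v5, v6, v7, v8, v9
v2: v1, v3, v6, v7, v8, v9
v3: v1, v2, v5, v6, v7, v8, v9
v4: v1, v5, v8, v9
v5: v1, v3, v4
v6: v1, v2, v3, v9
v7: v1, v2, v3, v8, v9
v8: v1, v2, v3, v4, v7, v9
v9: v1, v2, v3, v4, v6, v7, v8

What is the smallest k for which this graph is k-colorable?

6

v1, v2, v3, v7, v8, v9 form a clique, so at least 6 colors are needed.
One proper 6-coloring: v1=1, v2=5, v3=2, v4=2, v5=3, v6=4, v7=6, v8=4, v9=3. Each edge has distinct colors on its endpoints.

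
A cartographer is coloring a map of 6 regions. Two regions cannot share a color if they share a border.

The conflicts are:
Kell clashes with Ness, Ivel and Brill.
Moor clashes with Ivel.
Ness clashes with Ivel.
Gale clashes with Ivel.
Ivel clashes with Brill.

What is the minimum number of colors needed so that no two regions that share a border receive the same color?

3

Kell, Ivel, Brill all conflict with each other, so at least 3 colors are needed.
3 colors suffice: Kell=2, Moor=2, Ness=3, Gale=2, Ivel=1, Brill=3. No two conflicting regions share a color.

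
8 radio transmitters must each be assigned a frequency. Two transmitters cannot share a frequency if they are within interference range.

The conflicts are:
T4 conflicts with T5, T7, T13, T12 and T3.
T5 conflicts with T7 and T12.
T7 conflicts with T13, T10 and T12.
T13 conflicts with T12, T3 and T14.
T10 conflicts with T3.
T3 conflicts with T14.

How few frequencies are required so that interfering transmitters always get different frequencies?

T4, T7, T13, T12 are mutually in conflict, so at least 4 frequencies are needed.
4 frequencies suffice: T4=2, T5=3, T7=1, T13=3, T10=2, T12=4, T3=1, T14=2. Each listed conflict is separated.

4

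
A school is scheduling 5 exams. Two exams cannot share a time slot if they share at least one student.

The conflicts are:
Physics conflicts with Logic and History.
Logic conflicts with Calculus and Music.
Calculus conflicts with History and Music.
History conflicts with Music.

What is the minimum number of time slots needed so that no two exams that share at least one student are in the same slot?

3

Calculus, History, Music all conflict with each other, so at least 3 time slots are needed.
3 time slots suffice: time slot 1 → {Physics, Calculus}; time slot 2 → {Logic, History}; time slot 3 → {Music}. Every pair that conflicts lands in different time slots.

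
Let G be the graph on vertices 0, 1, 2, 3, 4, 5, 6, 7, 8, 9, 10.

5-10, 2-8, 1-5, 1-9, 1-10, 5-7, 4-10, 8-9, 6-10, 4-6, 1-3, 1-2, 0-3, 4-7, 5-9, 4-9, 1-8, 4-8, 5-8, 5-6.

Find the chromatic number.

4

1, 5, 8, 9 are pairwise adjacent (a clique of size 4), so at least 4 colors are needed.
4 colors suffice: color red → {0, 1, 4}; color blue → {2, 3, 5}; color green → {7, 8, 10}; color yellow → {6, 9}. No two adjacent vertices share a color.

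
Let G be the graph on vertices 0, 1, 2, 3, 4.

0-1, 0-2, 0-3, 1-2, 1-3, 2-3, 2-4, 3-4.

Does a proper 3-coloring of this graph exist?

0, 1, 2, 3 are pairwise adjacent (a clique of size 4), so at least 4 colors are needed.
So 3 colors are not enough.

No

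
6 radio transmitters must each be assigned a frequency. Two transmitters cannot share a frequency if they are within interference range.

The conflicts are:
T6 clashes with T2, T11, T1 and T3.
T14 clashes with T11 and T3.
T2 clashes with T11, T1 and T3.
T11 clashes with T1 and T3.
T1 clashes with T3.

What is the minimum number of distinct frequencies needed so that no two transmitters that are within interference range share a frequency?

5

T6, T2, T11, T1, T3 pairwise conflict, so at least 5 frequencies are needed.
Using 5 frequencies: T6=4, T14=3, T2=3, T11=2, T1=5, T3=1. Each listed conflict is separated.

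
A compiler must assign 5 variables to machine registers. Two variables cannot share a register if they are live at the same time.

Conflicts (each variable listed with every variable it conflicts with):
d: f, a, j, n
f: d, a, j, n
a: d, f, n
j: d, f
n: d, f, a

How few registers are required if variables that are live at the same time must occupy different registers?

d, f, a, n are mutually in conflict, so at least 4 registers are needed.
4 registers suffice: register 1 → {d}; register 2 → {f}; register 3 → {j, n}; register 4 → {a}. Every pair that conflicts lands in different registers.

4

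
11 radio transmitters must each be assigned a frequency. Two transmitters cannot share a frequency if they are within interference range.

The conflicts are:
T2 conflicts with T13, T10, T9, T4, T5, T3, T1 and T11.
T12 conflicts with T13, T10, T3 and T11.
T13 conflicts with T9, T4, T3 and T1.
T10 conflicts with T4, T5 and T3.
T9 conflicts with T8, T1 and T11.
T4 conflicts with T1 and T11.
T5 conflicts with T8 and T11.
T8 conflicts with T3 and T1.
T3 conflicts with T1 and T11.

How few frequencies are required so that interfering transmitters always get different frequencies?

4

T2, T13, T3, T1 pairwise conflict, so at least 4 frequencies are needed.
4 frequencies suffice: T2=1, T12=1, T13=4, T10=3, T9=2, T4=2, T5=2, T8=1, T3=2, T1=3, T11=3. Every pair that conflicts lands in different frequencies.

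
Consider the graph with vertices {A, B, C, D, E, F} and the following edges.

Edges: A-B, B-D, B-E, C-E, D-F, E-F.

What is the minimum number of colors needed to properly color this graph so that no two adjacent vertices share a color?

A and B are adjacent, so at least 2 colors are needed.
2 colors suffice: color red → {A, D, E}; color blue → {B, C, F}. Each edge has distinct colors on its endpoints.

2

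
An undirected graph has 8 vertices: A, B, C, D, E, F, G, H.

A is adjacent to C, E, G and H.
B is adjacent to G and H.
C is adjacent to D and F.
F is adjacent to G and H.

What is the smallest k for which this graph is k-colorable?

2

B and G are adjacent, so at least 2 colors are needed.
One proper 2-coloring: A=red, B=red, C=blue, D=red, E=blue, F=red, G=blue, H=blue. Every edge joins two different colors.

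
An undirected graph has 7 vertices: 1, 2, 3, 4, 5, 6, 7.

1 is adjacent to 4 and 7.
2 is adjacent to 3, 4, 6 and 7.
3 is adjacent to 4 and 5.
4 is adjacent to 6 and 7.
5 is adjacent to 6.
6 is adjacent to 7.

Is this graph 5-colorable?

Yes

The chromatic number is 4. 2, 4, 6, 7 are mutually adjacent (a clique of size 4), so at least 4 colors are needed.
4 colors suffice: color a → {4, 5}; color b → {1, 2}; color c → {3, 6}; color d → {7}.
Since 5 ≥ 4, a proper 5-coloring certainly exists.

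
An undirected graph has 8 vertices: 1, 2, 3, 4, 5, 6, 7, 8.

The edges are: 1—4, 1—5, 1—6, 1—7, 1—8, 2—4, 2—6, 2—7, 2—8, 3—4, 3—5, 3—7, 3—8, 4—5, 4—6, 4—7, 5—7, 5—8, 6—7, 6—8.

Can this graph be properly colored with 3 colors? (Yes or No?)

No

3, 4, 5, 7 are mutually adjacent (a clique of size 4), so at least 4 colors are needed.
So 3 colors are not enough.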